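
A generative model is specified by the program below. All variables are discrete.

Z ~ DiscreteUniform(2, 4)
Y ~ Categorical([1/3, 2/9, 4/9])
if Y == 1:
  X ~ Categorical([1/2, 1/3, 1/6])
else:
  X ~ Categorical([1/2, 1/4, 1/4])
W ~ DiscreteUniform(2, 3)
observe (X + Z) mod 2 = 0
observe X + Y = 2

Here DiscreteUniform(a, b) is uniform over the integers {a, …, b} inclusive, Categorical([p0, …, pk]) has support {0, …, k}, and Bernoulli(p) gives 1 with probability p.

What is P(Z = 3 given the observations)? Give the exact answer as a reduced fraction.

Enumerate traces; 10 have nonzero weight after conditioning:
  (Z=2, Y=0, X=2, W=2) weight 1/72
  (Z=2, Y=0, X=2, W=3) weight 1/72
  (Z=2, Y=2, X=0, W=2) weight 1/27
  (Z=2, Y=2, X=0, W=3) weight 1/27
  (Z=3, Y=1, X=1, W=2) weight 1/81
  (Z=3, Y=1, X=1, W=3) weight 1/81
  (Z=4, Y=0, X=2, W=2) weight 1/72
  (Z=4, Y=0, X=2, W=3) weight 1/72
  … 2 more
Group by Z:
  weight(Z=2) = 11/108
  weight(Z=3) = 2/81
  weight(Z=4) = 11/108
Total weight = 11/108 + 2/81 + 11/108 = 37/162
P(Z=2 | obs) = 11/108 / 37/162 = 33/74
P(Z=3 | obs) = 2/81 / 37/162 = 4/37
P(Z=4 | obs) = 11/108 / 37/162 = 33/74

P(Z = 3 | obs) = 4/37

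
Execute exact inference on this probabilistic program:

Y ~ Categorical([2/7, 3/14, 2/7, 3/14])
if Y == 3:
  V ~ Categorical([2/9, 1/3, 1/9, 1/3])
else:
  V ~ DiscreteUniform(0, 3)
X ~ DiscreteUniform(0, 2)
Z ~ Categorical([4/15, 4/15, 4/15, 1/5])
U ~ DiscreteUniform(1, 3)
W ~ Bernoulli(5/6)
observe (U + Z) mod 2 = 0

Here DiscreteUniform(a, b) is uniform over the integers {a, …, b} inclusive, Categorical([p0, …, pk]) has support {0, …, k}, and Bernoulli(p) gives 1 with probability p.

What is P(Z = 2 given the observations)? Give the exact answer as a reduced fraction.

P(Z = 2 | obs) = 2/11

Enumerate traces; 576 have nonzero weight after conditioning:
  (Y=0, V=0, X=0, Z=0, U=2, W=0) weight 1/2835
  (Y=0, V=0, X=0, Z=0, U=2, W=1) weight 1/567
  (Y=0, V=0, X=0, Z=1, U=1, W=0) weight 1/2835
  (Y=0, V=0, X=0, Z=1, U=1, W=1) weight 1/567
  (Y=0, V=0, X=0, Z=1, U=3, W=0) weight 1/2835
  (Y=0, V=0, X=0, Z=1, U=3, W=1) weight 1/567
  (Y=0, V=0, X=0, Z=2, U=2, W=0) weight 1/2835
  (Y=0, V=0, X=0, Z=2, U=2, W=1) weight 1/567
  (Y=0, V=0, X=0, Z=3, U=1, W=0) weight 1/3780
  … 567 more
Group by Z:
  weight(Z=0) = 4/45
  weight(Z=1) = 8/45
  weight(Z=2) = 4/45
  weight(Z=3) = 2/15
Total weight = 4/45 + 8/45 + 4/45 + 2/15 = 22/45
P(Z=0 | obs) = 4/45 / 22/45 = 2/11
P(Z=1 | obs) = 8/45 / 22/45 = 4/11
P(Z=2 | obs) = 4/45 / 22/45 = 2/11
P(Z=3 | obs) = 2/15 / 22/45 = 3/11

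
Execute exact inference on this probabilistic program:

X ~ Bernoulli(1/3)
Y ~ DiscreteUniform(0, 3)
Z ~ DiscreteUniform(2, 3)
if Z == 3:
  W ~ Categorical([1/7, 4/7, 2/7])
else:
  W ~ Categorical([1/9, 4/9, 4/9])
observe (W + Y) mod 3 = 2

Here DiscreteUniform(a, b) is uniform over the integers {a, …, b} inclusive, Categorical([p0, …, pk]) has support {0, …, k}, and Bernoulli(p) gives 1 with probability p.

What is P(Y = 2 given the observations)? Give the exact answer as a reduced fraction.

Enumerate traces; 16 have nonzero weight after conditioning:
  (X=0, Y=0, Z=2, W=2) weight 1/27
  (X=0, Y=0, Z=3, W=2) weight 1/42
  (X=0, Y=1, Z=2, W=1) weight 1/27
  (X=0, Y=1, Z=3, W=1) weight 1/21
  (X=0, Y=2, Z=2, W=0) weight 1/108
  (X=0, Y=2, Z=3, W=0) weight 1/84
  (X=0, Y=3, Z=2, W=2) weight 1/27
  (X=0, Y=3, Z=3, W=2) weight 1/42
  … 8 more
Group by Y:
  weight(Y=0) = 23/252
  weight(Y=1) = 8/63
  weight(Y=2) = 2/63
  weight(Y=3) = 23/252
Total weight = 23/252 + 8/63 + 2/63 + 23/252 = 43/126
P(Y=0 | obs) = 23/252 / 43/126 = 23/86
P(Y=1 | obs) = 8/63 / 43/126 = 16/43
P(Y=2 | obs) = 2/63 / 43/126 = 4/43
P(Y=3 | obs) = 23/252 / 43/126 = 23/86

P(Y = 2 | obs) = 4/43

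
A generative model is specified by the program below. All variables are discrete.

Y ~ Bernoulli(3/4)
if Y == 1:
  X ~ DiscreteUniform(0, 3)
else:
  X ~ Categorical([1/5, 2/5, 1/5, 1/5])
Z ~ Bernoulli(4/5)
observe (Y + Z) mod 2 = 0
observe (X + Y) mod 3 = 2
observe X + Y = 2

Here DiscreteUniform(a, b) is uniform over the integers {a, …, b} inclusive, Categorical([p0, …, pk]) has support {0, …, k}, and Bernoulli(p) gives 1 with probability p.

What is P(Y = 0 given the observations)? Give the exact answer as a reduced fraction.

P(Y = 0 | obs) = 1/16

Enumerate traces; 2 have nonzero weight after conditioning:
  (Y=0, X=2, Z=0) weight 1/100
  (Y=1, X=1, Z=1) weight 3/20
Group by Y:
  weight(Y=0) = 1/100
  weight(Y=1) = 3/20
Total weight = 1/100 + 3/20 = 4/25
P(Y=0 | obs) = 1/100 / 4/25 = 1/16
P(Y=1 | obs) = 3/20 / 4/25 = 15/16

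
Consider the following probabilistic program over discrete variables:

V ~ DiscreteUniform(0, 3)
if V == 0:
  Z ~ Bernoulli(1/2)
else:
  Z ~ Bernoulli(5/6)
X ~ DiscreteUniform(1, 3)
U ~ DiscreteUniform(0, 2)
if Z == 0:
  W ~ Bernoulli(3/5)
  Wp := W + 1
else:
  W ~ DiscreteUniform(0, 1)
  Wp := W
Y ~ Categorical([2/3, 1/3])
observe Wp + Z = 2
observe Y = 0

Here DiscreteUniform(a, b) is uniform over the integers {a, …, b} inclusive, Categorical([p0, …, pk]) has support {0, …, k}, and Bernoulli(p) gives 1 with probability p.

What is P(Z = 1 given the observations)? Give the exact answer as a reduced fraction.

P(Z = 1 | obs) = 5/7

Enumerate traces; 72 have nonzero weight after conditioning:
  (V=0, Z=0, X=1, U=0, W=1, Y=0) weight 1/180
  (V=0, Z=0, X=1, U=1, W=1, Y=0) weight 1/180
  (V=0, Z=0, X=1, U=2, W=1, Y=0) weight 1/180
  (V=0, Z=0, X=2, U=0, W=1, Y=0) weight 1/180
  (V=0, Z=0, X=2, U=1, W=1, Y=0) weight 1/180
  (V=0, Z=0, X=2, U=2, W=1, Y=0) weight 1/180
  (V=0, Z=0, X=3, U=0, W=1, Y=0) weight 1/180
  (V=0, Z=0, X=3, U=1, W=1, Y=0) weight 1/180
  (V=0, Z=1, X=1, U=0, W=1, Y=0) weight 1/216
  … 63 more
Group by Z:
  weight(Z=0) = 1/10
  weight(Z=1) = 1/4
Total weight = 1/10 + 1/4 = 7/20
P(Z=0 | obs) = 1/10 / 7/20 = 2/7
P(Z=1 | obs) = 1/4 / 7/20 = 5/7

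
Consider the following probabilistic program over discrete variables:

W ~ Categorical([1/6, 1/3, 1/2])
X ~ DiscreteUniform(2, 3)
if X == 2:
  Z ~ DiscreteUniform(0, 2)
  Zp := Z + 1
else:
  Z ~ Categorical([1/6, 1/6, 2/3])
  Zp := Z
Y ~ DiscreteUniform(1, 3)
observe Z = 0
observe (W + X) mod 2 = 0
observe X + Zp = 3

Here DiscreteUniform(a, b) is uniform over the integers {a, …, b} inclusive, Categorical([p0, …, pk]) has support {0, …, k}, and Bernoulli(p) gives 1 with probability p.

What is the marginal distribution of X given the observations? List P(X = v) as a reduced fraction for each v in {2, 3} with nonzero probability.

Enumerate traces; 9 have nonzero weight after conditioning:
  (W=0, X=2, Z=0, Y=1) weight 1/108
  (W=0, X=2, Z=0, Y=2) weight 1/108
  (W=0, X=2, Z=0, Y=3) weight 1/108
  (W=1, X=3, Z=0, Y=1) weight 1/108
  (W=1, X=3, Z=0, Y=2) weight 1/108
  (W=1, X=3, Z=0, Y=3) weight 1/108
  (W=2, X=2, Z=0, Y=1) weight 1/36
  (W=2, X=2, Z=0, Y=2) weight 1/36
  … 1 more
Group by X:
  weight(X=2) = 1/9
  weight(X=3) = 1/36
Total weight = 1/9 + 1/36 = 5/36
P(X=2 | obs) = 1/9 / 5/36 = 4/5
P(X=3 | obs) = 1/36 / 5/36 = 1/5

P(X=2) = 4/5, P(X=3) = 1/5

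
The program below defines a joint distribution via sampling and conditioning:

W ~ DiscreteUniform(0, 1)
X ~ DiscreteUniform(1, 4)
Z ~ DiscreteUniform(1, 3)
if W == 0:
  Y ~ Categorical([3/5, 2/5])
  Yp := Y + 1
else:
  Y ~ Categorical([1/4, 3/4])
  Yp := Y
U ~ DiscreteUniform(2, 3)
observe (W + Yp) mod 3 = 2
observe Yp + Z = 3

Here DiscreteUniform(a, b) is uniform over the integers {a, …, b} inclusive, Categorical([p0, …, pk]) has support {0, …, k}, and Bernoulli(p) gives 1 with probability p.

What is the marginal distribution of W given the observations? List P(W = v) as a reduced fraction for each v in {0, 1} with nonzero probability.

Enumerate traces; 16 have nonzero weight after conditioning:
  (W=0, X=1, Z=1, Y=1, U=2) weight 1/120
  (W=0, X=1, Z=1, Y=1, U=3) weight 1/120
  (W=0, X=2, Z=1, Y=1, U=2) weight 1/120
  (W=0, X=2, Z=1, Y=1, U=3) weight 1/120
  (W=0, X=3, Z=1, Y=1, U=2) weight 1/120
  (W=0, X=3, Z=1, Y=1, U=3) weight 1/120
  (W=0, X=4, Z=1, Y=1, U=2) weight 1/120
  (W=0, X=4, Z=1, Y=1, U=3) weight 1/120
  (W=1, X=1, Z=2, Y=1, U=2) weight 1/64
  … 7 more
Group by W:
  weight(W=0) = 1/15
  weight(W=1) = 1/8
Total weight = 1/15 + 1/8 = 23/120
P(W=0 | obs) = 1/15 / 23/120 = 8/23
P(W=1 | obs) = 1/8 / 23/120 = 15/23

P(W=0) = 8/23, P(W=1) = 15/23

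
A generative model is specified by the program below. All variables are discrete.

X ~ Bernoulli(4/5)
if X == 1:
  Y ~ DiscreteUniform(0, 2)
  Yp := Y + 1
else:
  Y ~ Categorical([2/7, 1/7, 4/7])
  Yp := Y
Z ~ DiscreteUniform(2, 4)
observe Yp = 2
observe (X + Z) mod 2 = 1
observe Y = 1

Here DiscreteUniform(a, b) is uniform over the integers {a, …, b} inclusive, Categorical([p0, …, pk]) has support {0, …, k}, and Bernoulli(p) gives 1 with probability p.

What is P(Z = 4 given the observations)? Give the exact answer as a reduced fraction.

P(Z = 4 | obs) = 1/2

Enumerate traces; 2 have nonzero weight after conditioning:
  (X=1, Y=1, Z=2) weight 4/45
  (X=1, Y=1, Z=4) weight 4/45
Group by Z:
  weight(Z=2) = 4/45
  weight(Z=4) = 4/45
Total weight = 4/45 + 4/45 = 8/45
P(Z=2 | obs) = 4/45 / 8/45 = 1/2
P(Z=4 | obs) = 4/45 / 8/45 = 1/2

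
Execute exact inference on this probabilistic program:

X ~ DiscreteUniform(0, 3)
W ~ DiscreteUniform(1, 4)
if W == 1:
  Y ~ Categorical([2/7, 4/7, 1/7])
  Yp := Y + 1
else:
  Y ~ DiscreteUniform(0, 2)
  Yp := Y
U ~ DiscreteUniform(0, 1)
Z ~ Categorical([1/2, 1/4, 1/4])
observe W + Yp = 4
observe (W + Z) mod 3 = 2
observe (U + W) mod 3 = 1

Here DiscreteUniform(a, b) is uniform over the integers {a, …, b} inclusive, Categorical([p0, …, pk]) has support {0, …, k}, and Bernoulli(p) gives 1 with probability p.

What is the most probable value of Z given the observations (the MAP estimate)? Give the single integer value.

argmax_v P(Z = v | obs) = 1

Enumerate traces; 12 have nonzero weight after conditioning:
  (X=0, W=1, Y=2, U=0, Z=1) weight 1/896
  (X=0, W=3, Y=1, U=1, Z=2) weight 1/384
  (X=0, W=4, Y=0, U=0, Z=1) weight 1/384
  (X=1, W=1, Y=2, U=0, Z=1) weight 1/896
  (X=1, W=3, Y=1, U=1, Z=2) weight 1/384
  (X=1, W=4, Y=0, U=0, Z=1) weight 1/384
  (X=2, W=1, Y=2, U=0, Z=1) weight 1/896
  (X=2, W=3, Y=1, U=1, Z=2) weight 1/384
  … 4 more
Group by Z:
  weight(Z=1) = 5/336
  weight(Z=2) = 1/96
Total weight = 5/336 + 1/96 = 17/672
P(Z=1 | obs) = 5/336 / 17/672 = 10/17
P(Z=2 | obs) = 1/96 / 17/672 = 7/17
argmax = 1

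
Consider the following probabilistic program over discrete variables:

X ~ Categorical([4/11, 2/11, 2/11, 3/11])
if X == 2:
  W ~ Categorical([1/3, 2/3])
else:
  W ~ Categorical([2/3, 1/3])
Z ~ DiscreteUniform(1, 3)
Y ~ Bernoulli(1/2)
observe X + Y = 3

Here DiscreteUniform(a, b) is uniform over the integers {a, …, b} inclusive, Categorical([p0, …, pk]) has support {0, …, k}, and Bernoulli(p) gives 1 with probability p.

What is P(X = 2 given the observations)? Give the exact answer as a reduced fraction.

Enumerate traces; 12 have nonzero weight after conditioning:
  (X=2, W=0, Z=1, Y=1) weight 1/99
  (X=2, W=0, Z=2, Y=1) weight 1/99
  (X=2, W=0, Z=3, Y=1) weight 1/99
  (X=2, W=1, Z=1, Y=1) weight 2/99
  (X=2, W=1, Z=2, Y=1) weight 2/99
  (X=2, W=1, Z=3, Y=1) weight 2/99
  (X=3, W=0, Z=1, Y=0) weight 1/33
  (X=3, W=0, Z=2, Y=0) weight 1/33
  … 4 more
Group by X:
  weight(X=2) = 1/11
  weight(X=3) = 3/22
Total weight = 1/11 + 3/22 = 5/22
P(X=2 | obs) = 1/11 / 5/22 = 2/5
P(X=3 | obs) = 3/22 / 5/22 = 3/5

P(X = 2 | obs) = 2/5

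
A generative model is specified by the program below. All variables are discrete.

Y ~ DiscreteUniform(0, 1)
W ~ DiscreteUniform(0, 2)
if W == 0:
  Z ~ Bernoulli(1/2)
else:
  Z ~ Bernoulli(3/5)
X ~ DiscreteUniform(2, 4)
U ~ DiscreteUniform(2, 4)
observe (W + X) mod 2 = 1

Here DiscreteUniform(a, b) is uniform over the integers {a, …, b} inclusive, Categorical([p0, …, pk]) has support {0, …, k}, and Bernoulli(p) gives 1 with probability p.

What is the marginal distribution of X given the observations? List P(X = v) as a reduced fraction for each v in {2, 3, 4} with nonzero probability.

Enumerate traces; 48 have nonzero weight after conditioning:
  (Y=0, W=0, Z=0, X=3, U=2) weight 1/108
  (Y=0, W=0, Z=0, X=3, U=3) weight 1/108
  (Y=0, W=0, Z=0, X=3, U=4) weight 1/108
  (Y=0, W=0, Z=1, X=3, U=2) weight 1/108
  (Y=0, W=0, Z=1, X=3, U=3) weight 1/108
  (Y=0, W=0, Z=1, X=3, U=4) weight 1/108
  (Y=0, W=1, Z=0, X=2, U=2) weight 1/135
  (Y=0, W=1, Z=0, X=2, U=3) weight 1/135
  (Y=0, W=1, Z=0, X=4, U=2) weight 1/135
  … 39 more
Group by X:
  weight(X=2) = 1/9
  weight(X=3) = 2/9
  weight(X=4) = 1/9
Total weight = 1/9 + 2/9 + 1/9 = 4/9
P(X=2 | obs) = 1/9 / 4/9 = 1/4
P(X=3 | obs) = 2/9 / 4/9 = 1/2
P(X=4 | obs) = 1/9 / 4/9 = 1/4

P(X=2) = 1/4, P(X=3) = 1/2, P(X=4) = 1/4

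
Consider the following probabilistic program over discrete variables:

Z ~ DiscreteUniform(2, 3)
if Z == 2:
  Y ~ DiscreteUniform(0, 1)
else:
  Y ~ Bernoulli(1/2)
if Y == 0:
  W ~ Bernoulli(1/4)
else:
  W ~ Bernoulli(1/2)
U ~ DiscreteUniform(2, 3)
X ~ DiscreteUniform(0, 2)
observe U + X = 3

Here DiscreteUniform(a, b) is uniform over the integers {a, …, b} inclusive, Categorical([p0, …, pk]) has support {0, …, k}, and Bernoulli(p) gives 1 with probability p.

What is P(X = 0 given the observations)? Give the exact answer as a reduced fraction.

P(X = 0 | obs) = 1/2

Enumerate traces; 16 have nonzero weight after conditioning:
  (Z=2, Y=0, W=0, U=2, X=1) weight 1/32
  (Z=2, Y=0, W=0, U=3, X=0) weight 1/32
  (Z=2, Y=0, W=1, U=2, X=1) weight 1/96
  (Z=2, Y=0, W=1, U=3, X=0) weight 1/96
  (Z=2, Y=1, W=0, U=2, X=1) weight 1/48
  (Z=2, Y=1, W=0, U=3, X=0) weight 1/48
  (Z=2, Y=1, W=1, U=2, X=1) weight 1/48
  (Z=2, Y=1, W=1, U=3, X=0) weight 1/48
  … 8 more
Group by X:
  weight(X=0) = 1/6
  weight(X=1) = 1/6
Total weight = 1/6 + 1/6 = 1/3
P(X=0 | obs) = 1/6 / 1/3 = 1/2
P(X=1 | obs) = 1/6 / 1/3 = 1/2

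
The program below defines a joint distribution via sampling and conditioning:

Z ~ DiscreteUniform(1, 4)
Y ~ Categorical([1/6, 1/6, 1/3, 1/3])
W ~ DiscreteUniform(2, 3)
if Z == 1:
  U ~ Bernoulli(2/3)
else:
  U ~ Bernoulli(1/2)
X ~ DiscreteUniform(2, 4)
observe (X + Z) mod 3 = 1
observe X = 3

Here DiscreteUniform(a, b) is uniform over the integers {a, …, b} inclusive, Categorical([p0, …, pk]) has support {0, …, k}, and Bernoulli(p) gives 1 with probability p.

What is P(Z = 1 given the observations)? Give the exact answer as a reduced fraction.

Enumerate traces; 32 have nonzero weight after conditioning:
  (Z=1, Y=0, W=2, U=0, X=3) weight 1/432
  (Z=1, Y=0, W=2, U=1, X=3) weight 1/216
  (Z=1, Y=0, W=3, U=0, X=3) weight 1/432
  (Z=1, Y=0, W=3, U=1, X=3) weight 1/216
  (Z=1, Y=1, W=2, U=0, X=3) weight 1/432
  (Z=1, Y=1, W=2, U=1, X=3) weight 1/216
  (Z=1, Y=1, W=3, U=0, X=3) weight 1/432
  (Z=1, Y=1, W=3, U=1, X=3) weight 1/216
  (Z=4, Y=0, W=2, U=0, X=3) weight 1/288
  … 23 more
Group by Z:
  weight(Z=1) = 1/12
  weight(Z=4) = 1/12
Total weight = 1/12 + 1/12 = 1/6
P(Z=1 | obs) = 1/12 / 1/6 = 1/2
P(Z=4 | obs) = 1/12 / 1/6 = 1/2

P(Z = 1 | obs) = 1/2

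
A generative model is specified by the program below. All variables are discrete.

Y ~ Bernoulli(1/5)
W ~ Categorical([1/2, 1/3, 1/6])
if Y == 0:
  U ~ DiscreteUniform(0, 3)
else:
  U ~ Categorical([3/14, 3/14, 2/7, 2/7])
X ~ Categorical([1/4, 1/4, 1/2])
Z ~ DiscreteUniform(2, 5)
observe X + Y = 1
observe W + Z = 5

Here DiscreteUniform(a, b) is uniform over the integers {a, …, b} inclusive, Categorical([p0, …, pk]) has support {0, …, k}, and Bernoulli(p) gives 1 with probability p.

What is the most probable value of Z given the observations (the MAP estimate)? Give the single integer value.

argmax_v P(Z = v | obs) = 5

Enumerate traces; 24 have nonzero weight after conditioning:
  (Y=0, W=0, U=0, X=1, Z=5) weight 1/160
  (Y=0, W=0, U=1, X=1, Z=5) weight 1/160
  (Y=0, W=0, U=2, X=1, Z=5) weight 1/160
  (Y=0, W=0, U=3, X=1, Z=5) weight 1/160
  (Y=0, W=1, U=0, X=1, Z=4) weight 1/240
  (Y=0, W=1, U=1, X=1, Z=4) weight 1/240
  (Y=0, W=1, U=2, X=1, Z=4) weight 1/240
  (Y=0, W=1, U=3, X=1, Z=4) weight 1/240
  (Y=0, W=2, U=0, X=1, Z=3) weight 1/480
  … 15 more
Group by Z:
  weight(Z=3) = 1/96
  weight(Z=4) = 1/48
  weight(Z=5) = 1/32
Total weight = 1/96 + 1/48 + 1/32 = 1/16
P(Z=3 | obs) = 1/96 / 1/16 = 1/6
P(Z=4 | obs) = 1/48 / 1/16 = 1/3
P(Z=5 | obs) = 1/32 / 1/16 = 1/2
argmax = 5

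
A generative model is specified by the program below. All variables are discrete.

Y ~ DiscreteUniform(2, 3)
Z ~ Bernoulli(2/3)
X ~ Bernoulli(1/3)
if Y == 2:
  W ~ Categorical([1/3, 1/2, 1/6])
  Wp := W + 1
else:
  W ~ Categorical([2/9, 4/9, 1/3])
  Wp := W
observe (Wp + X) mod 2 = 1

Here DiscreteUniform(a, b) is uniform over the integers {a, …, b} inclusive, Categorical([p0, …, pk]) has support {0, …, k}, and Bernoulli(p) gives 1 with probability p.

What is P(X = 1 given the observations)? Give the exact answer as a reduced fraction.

Enumerate traces; 12 have nonzero weight after conditioning:
  (Y=2, Z=0, X=0, W=0) weight 1/27
  (Y=2, Z=0, X=0, W=2) weight 1/54
  (Y=2, Z=0, X=1, W=1) weight 1/36
  (Y=2, Z=1, X=0, W=0) weight 2/27
  (Y=2, Z=1, X=0, W=2) weight 1/27
  (Y=2, Z=1, X=1, W=1) weight 1/18
  (Y=3, Z=0, X=0, W=1) weight 4/81
  (Y=3, Z=0, X=1, W=0) weight 1/81
  … 4 more
Group by X:
  weight(X=0) = 17/54
  weight(X=1) = 19/108
Total weight = 17/54 + 19/108 = 53/108
P(X=0 | obs) = 17/54 / 53/108 = 34/53
P(X=1 | obs) = 19/108 / 53/108 = 19/53

P(X = 1 | obs) = 19/53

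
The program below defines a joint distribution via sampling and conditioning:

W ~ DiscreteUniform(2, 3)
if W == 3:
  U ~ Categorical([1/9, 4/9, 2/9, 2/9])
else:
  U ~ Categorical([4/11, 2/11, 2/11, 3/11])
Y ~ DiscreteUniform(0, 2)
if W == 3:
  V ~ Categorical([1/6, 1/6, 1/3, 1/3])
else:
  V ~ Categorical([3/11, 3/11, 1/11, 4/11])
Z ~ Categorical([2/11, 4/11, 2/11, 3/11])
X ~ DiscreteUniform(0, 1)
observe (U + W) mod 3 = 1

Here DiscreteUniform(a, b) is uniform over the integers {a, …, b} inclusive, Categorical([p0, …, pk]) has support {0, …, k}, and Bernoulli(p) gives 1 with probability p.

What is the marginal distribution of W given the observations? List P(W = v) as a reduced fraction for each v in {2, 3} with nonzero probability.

Enumerate traces; 192 have nonzero weight after conditioning:
  (W=2, U=2, Y=0, V=0, Z=0, X=0) weight 1/1331
  (W=2, U=2, Y=0, V=0, Z=0, X=1) weight 1/1331
  (W=2, U=2, Y=0, V=0, Z=1, X=0) weight 2/1331
  (W=2, U=2, Y=0, V=0, Z=1, X=1) weight 2/1331
  (W=2, U=2, Y=0, V=0, Z=2, X=0) weight 1/1331
  (W=2, U=2, Y=0, V=0, Z=2, X=1) weight 1/1331
  (W=2, U=2, Y=0, V=0, Z=3, X=0) weight 3/2662
  (W=2, U=2, Y=0, V=0, Z=3, X=1) weight 3/2662
  (W=3, U=1, Y=0, V=0, Z=0, X=0) weight 1/891
  … 183 more
Group by W:
  weight(W=2) = 1/11
  weight(W=3) = 2/9
Total weight = 1/11 + 2/9 = 31/99
P(W=2 | obs) = 1/11 / 31/99 = 9/31
P(W=3 | obs) = 2/9 / 31/99 = 22/31

P(W=2) = 9/31, P(W=3) = 22/31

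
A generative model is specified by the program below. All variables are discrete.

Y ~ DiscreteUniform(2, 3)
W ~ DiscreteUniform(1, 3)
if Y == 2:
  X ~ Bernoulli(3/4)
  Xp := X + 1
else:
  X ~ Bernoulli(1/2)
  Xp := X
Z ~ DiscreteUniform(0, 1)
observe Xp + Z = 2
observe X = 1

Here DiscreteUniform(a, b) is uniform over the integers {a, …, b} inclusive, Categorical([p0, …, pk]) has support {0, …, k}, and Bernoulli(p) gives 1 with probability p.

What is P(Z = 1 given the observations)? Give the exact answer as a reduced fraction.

P(Z = 1 | obs) = 2/5

Enumerate traces; 6 have nonzero weight after conditioning:
  (Y=2, W=1, X=1, Z=0) weight 1/16
  (Y=2, W=2, X=1, Z=0) weight 1/16
  (Y=2, W=3, X=1, Z=0) weight 1/16
  (Y=3, W=1, X=1, Z=1) weight 1/24
  (Y=3, W=2, X=1, Z=1) weight 1/24
  (Y=3, W=3, X=1, Z=1) weight 1/24
Group by Z:
  weight(Z=0) = 3/16
  weight(Z=1) = 1/8
Total weight = 3/16 + 1/8 = 5/16
P(Z=0 | obs) = 3/16 / 5/16 = 3/5
P(Z=1 | obs) = 1/8 / 5/16 = 2/5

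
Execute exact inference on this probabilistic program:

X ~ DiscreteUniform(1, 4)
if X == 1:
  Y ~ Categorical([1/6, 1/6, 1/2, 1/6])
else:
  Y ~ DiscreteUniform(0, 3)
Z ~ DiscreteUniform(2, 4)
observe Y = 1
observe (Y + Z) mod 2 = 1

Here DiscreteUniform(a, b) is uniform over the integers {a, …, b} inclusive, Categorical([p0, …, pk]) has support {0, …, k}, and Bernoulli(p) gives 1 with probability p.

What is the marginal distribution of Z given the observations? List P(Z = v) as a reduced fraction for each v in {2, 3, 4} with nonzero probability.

P(Z=2) = 1/2, P(Z=4) = 1/2

Enumerate traces; 8 have nonzero weight after conditioning:
  (X=1, Y=1, Z=2) weight 1/72
  (X=1, Y=1, Z=4) weight 1/72
  (X=2, Y=1, Z=2) weight 1/48
  (X=2, Y=1, Z=4) weight 1/48
  (X=3, Y=1, Z=2) weight 1/48
  (X=3, Y=1, Z=4) weight 1/48
  (X=4, Y=1, Z=2) weight 1/48
  (X=4, Y=1, Z=4) weight 1/48
Group by Z:
  weight(Z=2) = 11/144
  weight(Z=4) = 11/144
Total weight = 11/144 + 11/144 = 11/72
P(Z=2 | obs) = 11/144 / 11/72 = 1/2
P(Z=4 | obs) = 11/144 / 11/72 = 1/2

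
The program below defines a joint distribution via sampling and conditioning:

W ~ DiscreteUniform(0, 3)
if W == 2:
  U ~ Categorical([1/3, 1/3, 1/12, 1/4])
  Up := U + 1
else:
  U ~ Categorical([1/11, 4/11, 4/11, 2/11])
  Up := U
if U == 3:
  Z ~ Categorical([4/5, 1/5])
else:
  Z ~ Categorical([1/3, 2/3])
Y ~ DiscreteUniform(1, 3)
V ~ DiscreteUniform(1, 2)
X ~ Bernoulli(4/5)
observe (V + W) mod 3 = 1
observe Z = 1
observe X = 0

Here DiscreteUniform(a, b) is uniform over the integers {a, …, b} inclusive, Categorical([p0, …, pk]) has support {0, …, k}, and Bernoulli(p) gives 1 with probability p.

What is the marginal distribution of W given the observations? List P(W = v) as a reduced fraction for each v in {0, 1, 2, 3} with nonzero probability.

P(W=0) = 128/377, P(W=2) = 121/377, P(W=3) = 128/377

Enumerate traces; 36 have nonzero weight after conditioning:
  (W=0, U=0, Z=1, Y=1, V=1, X=0) weight 1/1980
  (W=0, U=0, Z=1, Y=2, V=1, X=0) weight 1/1980
  (W=0, U=0, Z=1, Y=3, V=1, X=0) weight 1/1980
  (W=0, U=1, Z=1, Y=1, V=1, X=0) weight 1/495
  (W=0, U=1, Z=1, Y=2, V=1, X=0) weight 1/495
  (W=0, U=1, Z=1, Y=3, V=1, X=0) weight 1/495
  (W=0, U=2, Z=1, Y=1, V=1, X=0) weight 1/495
  (W=0, U=2, Z=1, Y=2, V=1, X=0) weight 1/495
  (W=2, U=0, Z=1, Y=1, V=2, X=0) weight 1/540
  (W=3, U=0, Z=1, Y=1, V=1, X=0) weight 1/1980
  … 26 more
Group by W:
  weight(W=0) = 4/275
  weight(W=2) = 11/800
  weight(W=3) = 4/275
Total weight = 4/275 + 11/800 + 4/275 = 377/8800
P(W=0 | obs) = 4/275 / 377/8800 = 128/377
P(W=2 | obs) = 11/800 / 377/8800 = 121/377
P(W=3 | obs) = 4/275 / 377/8800 = 128/377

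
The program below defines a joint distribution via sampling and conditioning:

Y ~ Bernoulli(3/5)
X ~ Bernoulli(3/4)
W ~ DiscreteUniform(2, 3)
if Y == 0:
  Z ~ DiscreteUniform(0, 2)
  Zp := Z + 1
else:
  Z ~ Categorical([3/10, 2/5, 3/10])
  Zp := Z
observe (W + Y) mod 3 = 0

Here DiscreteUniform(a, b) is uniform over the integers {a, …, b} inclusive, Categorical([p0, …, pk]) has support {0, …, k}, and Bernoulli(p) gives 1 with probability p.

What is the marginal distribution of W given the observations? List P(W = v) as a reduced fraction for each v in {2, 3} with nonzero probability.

Enumerate traces; 12 have nonzero weight after conditioning:
  (Y=0, X=0, W=3, Z=0) weight 1/60
  (Y=0, X=0, W=3, Z=1) weight 1/60
  (Y=0, X=0, W=3, Z=2) weight 1/60
  (Y=0, X=1, W=3, Z=0) weight 1/20
  (Y=0, X=1, W=3, Z=1) weight 1/20
  (Y=0, X=1, W=3, Z=2) weight 1/20
  (Y=1, X=0, W=2, Z=0) weight 9/400
  (Y=1, X=0, W=2, Z=1) weight 3/100
  … 4 more
Group by W:
  weight(W=2) = 3/10
  weight(W=3) = 1/5
Total weight = 3/10 + 1/5 = 1/2
P(W=2 | obs) = 3/10 / 1/2 = 3/5
P(W=3 | obs) = 1/5 / 1/2 = 2/5

P(W=2) = 3/5, P(W=3) = 2/5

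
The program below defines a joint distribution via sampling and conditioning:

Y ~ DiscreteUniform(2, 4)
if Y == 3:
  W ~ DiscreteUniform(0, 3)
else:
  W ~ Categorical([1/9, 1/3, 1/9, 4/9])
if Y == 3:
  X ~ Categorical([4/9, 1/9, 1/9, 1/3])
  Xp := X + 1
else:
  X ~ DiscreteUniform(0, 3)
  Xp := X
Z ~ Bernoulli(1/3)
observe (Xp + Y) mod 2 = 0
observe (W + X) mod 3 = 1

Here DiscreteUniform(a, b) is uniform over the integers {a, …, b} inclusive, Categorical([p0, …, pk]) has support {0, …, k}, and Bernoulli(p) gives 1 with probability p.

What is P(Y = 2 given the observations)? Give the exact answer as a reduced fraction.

P(Y = 2 | obs) = 4/13

Enumerate traces; 12 have nonzero weight after conditioning:
  (Y=2, W=1, X=0, Z=0) weight 1/54
  (Y=2, W=1, X=0, Z=1) weight 1/108
  (Y=2, W=2, X=2, Z=0) weight 1/162
  (Y=2, W=2, X=2, Z=1) weight 1/324
  (Y=3, W=1, X=0, Z=0) weight 2/81
  (Y=3, W=1, X=0, Z=1) weight 1/81
  (Y=3, W=2, X=2, Z=0) weight 1/162
  (Y=3, W=2, X=2, Z=1) weight 1/324
  (Y=4, W=1, X=0, Z=0) weight 1/54
  … 3 more
Group by Y:
  weight(Y=2) = 1/27
  weight(Y=3) = 5/108
  weight(Y=4) = 1/27
Total weight = 1/27 + 5/108 + 1/27 = 13/108
P(Y=2 | obs) = 1/27 / 13/108 = 4/13
P(Y=3 | obs) = 5/108 / 13/108 = 5/13
P(Y=4 | obs) = 1/27 / 13/108 = 4/13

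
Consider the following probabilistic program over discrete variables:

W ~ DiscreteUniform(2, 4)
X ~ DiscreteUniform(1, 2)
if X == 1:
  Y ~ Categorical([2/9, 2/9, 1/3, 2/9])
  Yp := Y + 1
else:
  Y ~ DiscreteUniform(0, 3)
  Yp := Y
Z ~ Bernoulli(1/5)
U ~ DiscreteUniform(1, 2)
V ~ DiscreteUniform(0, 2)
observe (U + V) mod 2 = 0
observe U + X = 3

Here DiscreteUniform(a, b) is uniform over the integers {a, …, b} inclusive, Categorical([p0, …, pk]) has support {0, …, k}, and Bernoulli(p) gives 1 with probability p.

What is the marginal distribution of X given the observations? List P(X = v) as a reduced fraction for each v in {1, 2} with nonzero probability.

Enumerate traces; 72 have nonzero weight after conditioning:
  (W=2, X=1, Y=0, Z=0, U=2, V=0) weight 2/405
  (W=2, X=1, Y=0, Z=0, U=2, V=2) weight 2/405
  (W=2, X=1, Y=0, Z=1, U=2, V=0) weight 1/810
  (W=2, X=1, Y=0, Z=1, U=2, V=2) weight 1/810
  (W=2, X=1, Y=1, Z=0, U=2, V=0) weight 2/405
  (W=2, X=1, Y=1, Z=0, U=2, V=2) weight 2/405
  (W=2, X=1, Y=1, Z=1, U=2, V=0) weight 1/810
  (W=2, X=1, Y=1, Z=1, U=2, V=2) weight 1/810
  (W=2, X=2, Y=0, Z=0, U=1, V=1) weight 1/180
  … 63 more
Group by X:
  weight(X=1) = 1/6
  weight(X=2) = 1/12
Total weight = 1/6 + 1/12 = 1/4
P(X=1 | obs) = 1/6 / 1/4 = 2/3
P(X=2 | obs) = 1/12 / 1/4 = 1/3

P(X=1) = 2/3, P(X=2) = 1/3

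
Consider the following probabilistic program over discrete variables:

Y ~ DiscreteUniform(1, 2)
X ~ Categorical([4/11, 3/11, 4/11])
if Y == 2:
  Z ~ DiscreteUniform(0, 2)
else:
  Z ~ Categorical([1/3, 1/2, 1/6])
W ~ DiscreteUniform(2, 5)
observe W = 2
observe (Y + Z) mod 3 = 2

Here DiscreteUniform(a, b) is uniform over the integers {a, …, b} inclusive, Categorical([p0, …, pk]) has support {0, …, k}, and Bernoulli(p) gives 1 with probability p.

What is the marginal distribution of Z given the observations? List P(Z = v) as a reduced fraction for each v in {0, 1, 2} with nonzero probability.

Enumerate traces; 6 have nonzero weight after conditioning:
  (Y=1, X=0, Z=1, W=2) weight 1/44
  (Y=1, X=1, Z=1, W=2) weight 3/176
  (Y=1, X=2, Z=1, W=2) weight 1/44
  (Y=2, X=0, Z=0, W=2) weight 1/66
  (Y=2, X=1, Z=0, W=2) weight 1/88
  (Y=2, X=2, Z=0, W=2) weight 1/66
Group by Z:
  weight(Z=0) = 1/24
  weight(Z=1) = 1/16
Total weight = 1/24 + 1/16 = 5/48
P(Z=0 | obs) = 1/24 / 5/48 = 2/5
P(Z=1 | obs) = 1/16 / 5/48 = 3/5

P(Z=0) = 2/5, P(Z=1) = 3/5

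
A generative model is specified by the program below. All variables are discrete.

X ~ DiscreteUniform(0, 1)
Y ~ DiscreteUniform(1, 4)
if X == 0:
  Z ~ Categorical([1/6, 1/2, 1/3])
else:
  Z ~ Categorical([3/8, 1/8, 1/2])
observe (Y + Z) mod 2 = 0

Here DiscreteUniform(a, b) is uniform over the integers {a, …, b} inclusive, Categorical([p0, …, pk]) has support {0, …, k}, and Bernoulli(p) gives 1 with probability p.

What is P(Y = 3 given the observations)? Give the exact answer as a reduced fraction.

P(Y = 3 | obs) = 5/32

Enumerate traces; 12 have nonzero weight after conditioning:
  (X=0, Y=1, Z=1) weight 1/16
  (X=0, Y=2, Z=0) weight 1/48
  (X=0, Y=2, Z=2) weight 1/24
  (X=0, Y=3, Z=1) weight 1/16
  (X=0, Y=4, Z=0) weight 1/48
  (X=0, Y=4, Z=2) weight 1/24
  (X=1, Y=1, Z=1) weight 1/64
  (X=1, Y=2, Z=0) weight 3/64
  … 4 more
Group by Y:
  weight(Y=1) = 5/64
  weight(Y=2) = 11/64
  weight(Y=3) = 5/64
  weight(Y=4) = 11/64
Total weight = 5/64 + 11/64 + 5/64 + 11/64 = 1/2
P(Y=1 | obs) = 5/64 / 1/2 = 5/32
P(Y=2 | obs) = 11/64 / 1/2 = 11/32
P(Y=3 | obs) = 5/64 / 1/2 = 5/32
P(Y=4 | obs) = 11/64 / 1/2 = 11/32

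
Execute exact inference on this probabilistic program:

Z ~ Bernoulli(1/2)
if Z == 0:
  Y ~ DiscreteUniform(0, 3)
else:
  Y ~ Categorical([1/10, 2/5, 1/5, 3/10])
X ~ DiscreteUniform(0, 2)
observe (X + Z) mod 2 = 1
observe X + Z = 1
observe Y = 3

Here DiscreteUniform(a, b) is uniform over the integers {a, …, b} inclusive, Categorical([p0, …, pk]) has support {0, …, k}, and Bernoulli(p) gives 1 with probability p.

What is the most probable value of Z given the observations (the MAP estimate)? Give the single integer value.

Enumerate traces; 2 have nonzero weight after conditioning:
  (Z=0, Y=3, X=1) weight 1/24
  (Z=1, Y=3, X=0) weight 1/20
Group by Z:
  weight(Z=0) = 1/24
  weight(Z=1) = 1/20
Total weight = 1/24 + 1/20 = 11/120
P(Z=0 | obs) = 1/24 / 11/120 = 5/11
P(Z=1 | obs) = 1/20 / 11/120 = 6/11
argmax = 1

argmax_v P(Z = v | obs) = 1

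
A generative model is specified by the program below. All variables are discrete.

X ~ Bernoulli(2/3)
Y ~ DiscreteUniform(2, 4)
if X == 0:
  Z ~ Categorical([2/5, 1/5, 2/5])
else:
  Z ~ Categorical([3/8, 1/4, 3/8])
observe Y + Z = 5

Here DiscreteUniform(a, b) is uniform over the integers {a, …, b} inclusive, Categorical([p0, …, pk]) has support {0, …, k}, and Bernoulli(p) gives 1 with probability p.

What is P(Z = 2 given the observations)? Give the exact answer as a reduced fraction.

P(Z = 2 | obs) = 23/37

Enumerate traces; 4 have nonzero weight after conditioning:
  (X=0, Y=3, Z=2) weight 2/45
  (X=0, Y=4, Z=1) weight 1/45
  (X=1, Y=3, Z=2) weight 1/12
  (X=1, Y=4, Z=1) weight 1/18
Group by Z:
  weight(Z=1) = 7/90
  weight(Z=2) = 23/180
Total weight = 7/90 + 23/180 = 37/180
P(Z=1 | obs) = 7/90 / 37/180 = 14/37
P(Z=2 | obs) = 23/180 / 37/180 = 23/37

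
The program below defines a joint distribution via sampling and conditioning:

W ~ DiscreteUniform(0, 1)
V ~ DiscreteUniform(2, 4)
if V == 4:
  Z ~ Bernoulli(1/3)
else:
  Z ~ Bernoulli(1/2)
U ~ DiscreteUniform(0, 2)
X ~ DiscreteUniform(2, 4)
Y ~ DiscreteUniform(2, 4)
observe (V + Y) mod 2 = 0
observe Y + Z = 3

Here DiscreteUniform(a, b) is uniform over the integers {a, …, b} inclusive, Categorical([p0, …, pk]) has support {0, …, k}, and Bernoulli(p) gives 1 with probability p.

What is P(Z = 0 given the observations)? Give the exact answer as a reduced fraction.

P(Z = 0 | obs) = 3/8

Enumerate traces; 54 have nonzero weight after conditioning:
  (W=0, V=2, Z=1, U=0, X=2, Y=2) weight 1/324
  (W=0, V=2, Z=1, U=0, X=3, Y=2) weight 1/324
  (W=0, V=2, Z=1, U=0, X=4, Y=2) weight 1/324
  (W=0, V=2, Z=1, U=1, X=2, Y=2) weight 1/324
  (W=0, V=2, Z=1, U=1, X=3, Y=2) weight 1/324
  (W=0, V=2, Z=1, U=1, X=4, Y=2) weight 1/324
  (W=0, V=2, Z=1, U=2, X=2, Y=2) weight 1/324
  (W=0, V=2, Z=1, U=2, X=3, Y=2) weight 1/324
  (W=0, V=3, Z=0, U=0, X=2, Y=3) weight 1/324
  … 45 more
Group by Z:
  weight(Z=0) = 1/18
  weight(Z=1) = 5/54
Total weight = 1/18 + 5/54 = 4/27
P(Z=0 | obs) = 1/18 / 4/27 = 3/8
P(Z=1 | obs) = 5/54 / 4/27 = 5/8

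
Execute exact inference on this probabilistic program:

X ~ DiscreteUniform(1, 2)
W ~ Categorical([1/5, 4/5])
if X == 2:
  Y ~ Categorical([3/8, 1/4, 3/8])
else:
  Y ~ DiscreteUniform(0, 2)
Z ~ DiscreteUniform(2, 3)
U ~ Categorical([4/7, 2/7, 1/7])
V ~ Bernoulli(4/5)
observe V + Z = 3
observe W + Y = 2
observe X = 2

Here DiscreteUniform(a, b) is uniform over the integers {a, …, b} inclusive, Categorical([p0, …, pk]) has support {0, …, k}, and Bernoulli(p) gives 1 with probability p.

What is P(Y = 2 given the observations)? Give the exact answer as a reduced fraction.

P(Y = 2 | obs) = 3/11

Enumerate traces; 12 have nonzero weight after conditioning:
  (X=2, W=0, Y=2, Z=2, U=0, V=1) weight 3/350
  (X=2, W=0, Y=2, Z=2, U=1, V=1) weight 3/700
  (X=2, W=0, Y=2, Z=2, U=2, V=1) weight 3/1400
  (X=2, W=0, Y=2, Z=3, U=0, V=0) weight 3/1400
  (X=2, W=0, Y=2, Z=3, U=1, V=0) weight 3/2800
  (X=2, W=0, Y=2, Z=3, U=2, V=0) weight 3/5600
  (X=2, W=1, Y=1, Z=2, U=0, V=1) weight 4/175
  (X=2, W=1, Y=1, Z=2, U=1, V=1) weight 2/175
  … 4 more
Group by Y:
  weight(Y=1) = 1/20
  weight(Y=2) = 3/160
Total weight = 1/20 + 3/160 = 11/160
P(Y=1 | obs) = 1/20 / 11/160 = 8/11
P(Y=2 | obs) = 3/160 / 11/160 = 3/11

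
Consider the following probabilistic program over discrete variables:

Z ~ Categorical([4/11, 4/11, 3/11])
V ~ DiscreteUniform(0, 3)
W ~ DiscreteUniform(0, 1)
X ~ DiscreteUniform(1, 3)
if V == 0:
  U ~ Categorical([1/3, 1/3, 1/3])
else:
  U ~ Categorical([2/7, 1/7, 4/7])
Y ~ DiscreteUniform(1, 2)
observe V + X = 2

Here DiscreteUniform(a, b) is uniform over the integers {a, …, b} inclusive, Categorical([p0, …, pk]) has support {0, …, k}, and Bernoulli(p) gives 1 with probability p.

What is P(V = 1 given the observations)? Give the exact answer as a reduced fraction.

P(V = 1 | obs) = 1/2

Enumerate traces; 72 have nonzero weight after conditioning:
  (Z=0, V=0, W=0, X=2, U=0, Y=1) weight 1/396
  (Z=0, V=0, W=0, X=2, U=0, Y=2) weight 1/396
  (Z=0, V=0, W=0, X=2, U=1, Y=1) weight 1/396
  (Z=0, V=0, W=0, X=2, U=1, Y=2) weight 1/396
  (Z=0, V=0, W=0, X=2, U=2, Y=1) weight 1/396
  (Z=0, V=0, W=0, X=2, U=2, Y=2) weight 1/396
  (Z=0, V=0, W=1, X=2, U=0, Y=1) weight 1/396
  (Z=0, V=0, W=1, X=2, U=0, Y=2) weight 1/396
  (Z=0, V=1, W=0, X=1, U=0, Y=1) weight 1/462
  … 63 more
Group by V:
  weight(V=0) = 1/12
  weight(V=1) = 1/12
Total weight = 1/12 + 1/12 = 1/6
P(V=0 | obs) = 1/12 / 1/6 = 1/2
P(V=1 | obs) = 1/12 / 1/6 = 1/2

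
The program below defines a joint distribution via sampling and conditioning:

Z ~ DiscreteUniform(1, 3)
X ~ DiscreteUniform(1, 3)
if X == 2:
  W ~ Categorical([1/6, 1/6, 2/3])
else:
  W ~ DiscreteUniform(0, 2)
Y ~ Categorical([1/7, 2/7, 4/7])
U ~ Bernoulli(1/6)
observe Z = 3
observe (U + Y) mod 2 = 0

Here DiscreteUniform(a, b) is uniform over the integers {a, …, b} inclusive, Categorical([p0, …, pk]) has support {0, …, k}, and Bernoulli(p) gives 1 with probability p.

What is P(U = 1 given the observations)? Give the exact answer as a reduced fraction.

P(U = 1 | obs) = 2/27

Enumerate traces; 27 have nonzero weight after conditioning:
  (Z=3, X=1, W=0, Y=0, U=0) weight 5/1134
  (Z=3, X=1, W=0, Y=1, U=1) weight 1/567
  (Z=3, X=1, W=0, Y=2, U=0) weight 10/567
  (Z=3, X=1, W=1, Y=0, U=0) weight 5/1134
  (Z=3, X=1, W=1, Y=1, U=1) weight 1/567
  (Z=3, X=1, W=1, Y=2, U=0) weight 10/567
  (Z=3, X=1, W=2, Y=0, U=0) weight 5/1134
  (Z=3, X=1, W=2, Y=1, U=1) weight 1/567
  … 19 more
Group by U:
  weight(U=0) = 25/126
  weight(U=1) = 1/63
Total weight = 25/126 + 1/63 = 3/14
P(U=0 | obs) = 25/126 / 3/14 = 25/27
P(U=1 | obs) = 1/63 / 3/14 = 2/27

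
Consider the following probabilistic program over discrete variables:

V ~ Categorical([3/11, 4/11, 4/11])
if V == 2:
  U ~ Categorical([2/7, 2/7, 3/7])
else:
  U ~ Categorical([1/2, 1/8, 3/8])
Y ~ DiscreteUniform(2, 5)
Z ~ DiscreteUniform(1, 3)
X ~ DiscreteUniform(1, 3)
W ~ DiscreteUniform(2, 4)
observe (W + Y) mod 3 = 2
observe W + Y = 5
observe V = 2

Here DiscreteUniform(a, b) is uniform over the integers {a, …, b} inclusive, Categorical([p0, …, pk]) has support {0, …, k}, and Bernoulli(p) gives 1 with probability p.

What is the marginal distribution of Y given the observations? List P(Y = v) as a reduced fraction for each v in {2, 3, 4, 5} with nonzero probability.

P(Y=2) = 1/2, P(Y=3) = 1/2

Enumerate traces; 54 have nonzero weight after conditioning:
  (V=2, U=0, Y=2, Z=1, X=1, W=3) weight 2/2079
  (V=2, U=0, Y=2, Z=1, X=2, W=3) weight 2/2079
  (V=2, U=0, Y=2, Z=1, X=3, W=3) weight 2/2079
  (V=2, U=0, Y=2, Z=2, X=1, W=3) weight 2/2079
  (V=2, U=0, Y=2, Z=2, X=2, W=3) weight 2/2079
  (V=2, U=0, Y=2, Z=2, X=3, W=3) weight 2/2079
  (V=2, U=0, Y=2, Z=3, X=1, W=3) weight 2/2079
  (V=2, U=0, Y=2, Z=3, X=2, W=3) weight 2/2079
  (V=2, U=0, Y=3, Z=1, X=1, W=2) weight 2/2079
  … 45 more
Group by Y:
  weight(Y=2) = 1/33
  weight(Y=3) = 1/33
Total weight = 1/33 + 1/33 = 2/33
P(Y=2 | obs) = 1/33 / 2/33 = 1/2
P(Y=3 | obs) = 1/33 / 2/33 = 1/2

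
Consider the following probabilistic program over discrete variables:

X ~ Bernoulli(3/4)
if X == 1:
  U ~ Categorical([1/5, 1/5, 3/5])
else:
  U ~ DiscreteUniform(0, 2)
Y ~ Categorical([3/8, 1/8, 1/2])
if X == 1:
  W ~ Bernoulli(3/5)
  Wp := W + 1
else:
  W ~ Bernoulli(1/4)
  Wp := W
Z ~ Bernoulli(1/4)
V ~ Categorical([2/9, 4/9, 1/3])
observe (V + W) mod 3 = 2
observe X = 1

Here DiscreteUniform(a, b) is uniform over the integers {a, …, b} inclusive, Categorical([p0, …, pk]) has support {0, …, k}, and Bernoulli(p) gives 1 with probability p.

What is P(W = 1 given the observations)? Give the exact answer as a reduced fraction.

Enumerate traces; 36 have nonzero weight after conditioning:
  (X=1, U=0, Y=0, W=0, Z=0, V=2) weight 9/1600
  (X=1, U=0, Y=0, W=0, Z=1, V=2) weight 3/1600
  (X=1, U=0, Y=0, W=1, Z=0, V=1) weight 9/800
  (X=1, U=0, Y=0, W=1, Z=1, V=1) weight 3/800
  (X=1, U=0, Y=1, W=0, Z=0, V=2) weight 3/1600
  (X=1, U=0, Y=1, W=0, Z=1, V=2) weight 1/1600
  (X=1, U=0, Y=1, W=1, Z=0, V=1) weight 3/800
  (X=1, U=0, Y=1, W=1, Z=1, V=1) weight 1/800
  … 28 more
Group by W:
  weight(W=0) = 1/10
  weight(W=1) = 1/5
Total weight = 1/10 + 1/5 = 3/10
P(W=0 | obs) = 1/10 / 3/10 = 1/3
P(W=1 | obs) = 1/5 / 3/10 = 2/3

P(W = 1 | obs) = 2/3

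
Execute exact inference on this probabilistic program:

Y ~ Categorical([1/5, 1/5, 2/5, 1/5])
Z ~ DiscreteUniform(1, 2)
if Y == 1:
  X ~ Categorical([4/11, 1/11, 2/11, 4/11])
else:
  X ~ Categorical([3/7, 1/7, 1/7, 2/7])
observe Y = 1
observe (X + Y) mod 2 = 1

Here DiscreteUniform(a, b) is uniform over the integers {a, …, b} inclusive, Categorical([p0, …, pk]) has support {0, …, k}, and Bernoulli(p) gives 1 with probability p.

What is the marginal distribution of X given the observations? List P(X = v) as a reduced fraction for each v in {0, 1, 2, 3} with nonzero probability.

Enumerate traces; 4 have nonzero weight after conditioning:
  (Y=1, Z=1, X=0) weight 2/55
  (Y=1, Z=1, X=2) weight 1/55
  (Y=1, Z=2, X=0) weight 2/55
  (Y=1, Z=2, X=2) weight 1/55
Group by X:
  weight(X=0) = 4/55
  weight(X=2) = 2/55
Total weight = 4/55 + 2/55 = 6/55
P(X=0 | obs) = 4/55 / 6/55 = 2/3
P(X=2 | obs) = 2/55 / 6/55 = 1/3

P(X=0) = 2/3, P(X=2) = 1/3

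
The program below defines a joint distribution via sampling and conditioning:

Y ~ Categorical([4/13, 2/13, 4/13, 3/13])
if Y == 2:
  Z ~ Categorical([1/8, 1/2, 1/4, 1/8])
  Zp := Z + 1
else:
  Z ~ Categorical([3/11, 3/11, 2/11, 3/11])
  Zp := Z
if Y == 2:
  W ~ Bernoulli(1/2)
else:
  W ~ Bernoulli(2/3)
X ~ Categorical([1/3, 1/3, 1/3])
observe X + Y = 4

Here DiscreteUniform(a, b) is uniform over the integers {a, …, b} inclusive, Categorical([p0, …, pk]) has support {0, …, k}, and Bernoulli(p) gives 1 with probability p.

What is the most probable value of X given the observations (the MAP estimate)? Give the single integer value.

Enumerate traces; 16 have nonzero weight after conditioning:
  (Y=2, Z=0, W=0, X=2) weight 1/156
  (Y=2, Z=0, W=1, X=2) weight 1/156
  (Y=2, Z=1, W=0, X=2) weight 1/39
  (Y=2, Z=1, W=1, X=2) weight 1/39
  (Y=2, Z=2, W=0, X=2) weight 1/78
  (Y=2, Z=2, W=1, X=2) weight 1/78
  (Y=2, Z=3, W=0, X=2) weight 1/156
  (Y=2, Z=3, W=1, X=2) weight 1/156
  (Y=3, Z=0, W=0, X=1) weight 1/143
  … 7 more
Group by X:
  weight(X=1) = 1/13
  weight(X=2) = 4/39
Total weight = 1/13 + 4/39 = 7/39
P(X=1 | obs) = 1/13 / 7/39 = 3/7
P(X=2 | obs) = 4/39 / 7/39 = 4/7
argmax = 2

argmax_v P(X = v | obs) = 2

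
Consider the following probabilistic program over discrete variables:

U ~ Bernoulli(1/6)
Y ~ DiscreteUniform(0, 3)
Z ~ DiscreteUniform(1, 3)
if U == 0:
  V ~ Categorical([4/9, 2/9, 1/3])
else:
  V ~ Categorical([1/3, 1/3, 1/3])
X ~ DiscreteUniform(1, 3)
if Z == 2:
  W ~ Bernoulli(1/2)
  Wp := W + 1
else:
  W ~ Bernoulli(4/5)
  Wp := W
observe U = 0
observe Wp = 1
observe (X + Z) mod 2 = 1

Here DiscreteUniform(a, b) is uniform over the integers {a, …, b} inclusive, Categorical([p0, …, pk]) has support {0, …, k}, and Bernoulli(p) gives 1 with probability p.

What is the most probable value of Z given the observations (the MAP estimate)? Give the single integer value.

Enumerate traces; 48 have nonzero weight after conditioning:
  (U=0, Y=0, Z=1, V=0, X=2, W=1) weight 2/243
  (U=0, Y=0, Z=1, V=1, X=2, W=1) weight 1/243
  (U=0, Y=0, Z=1, V=2, X=2, W=1) weight 1/162
  (U=0, Y=0, Z=2, V=0, X=1, W=0) weight 5/972
  (U=0, Y=0, Z=2, V=0, X=3, W=0) weight 5/972
  (U=0, Y=0, Z=2, V=1, X=1, W=0) weight 5/1944
  (U=0, Y=0, Z=2, V=1, X=3, W=0) weight 5/1944
  (U=0, Y=0, Z=2, V=2, X=1, W=0) weight 5/1296
  (U=0, Y=0, Z=3, V=0, X=2, W=1) weight 2/243
  … 39 more
Group by Z:
  weight(Z=1) = 2/27
  weight(Z=2) = 5/54
  weight(Z=3) = 2/27
Total weight = 2/27 + 5/54 + 2/27 = 13/54
P(Z=1 | obs) = 2/27 / 13/54 = 4/13
P(Z=2 | obs) = 5/54 / 13/54 = 5/13
P(Z=3 | obs) = 2/27 / 13/54 = 4/13
argmax = 2

argmax_v P(Z = v | obs) = 2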